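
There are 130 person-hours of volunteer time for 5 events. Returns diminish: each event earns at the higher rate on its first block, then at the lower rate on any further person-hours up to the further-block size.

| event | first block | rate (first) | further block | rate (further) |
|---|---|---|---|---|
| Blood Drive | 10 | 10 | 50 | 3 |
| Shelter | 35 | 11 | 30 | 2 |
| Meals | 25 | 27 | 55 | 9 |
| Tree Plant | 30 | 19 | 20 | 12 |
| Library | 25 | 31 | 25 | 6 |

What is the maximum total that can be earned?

2590

Treat each block as its own option and order by rate: Library/tier1 31 > Meals/tier1 27 > Tree Plant/tier1 19 > Tree Plant/tier2 12 > Shelter/tier1 11 > Blood Drive/tier1 10 > Meals/tier2 9 > Library/tier2 6 > Blood Drive/tier2 3 > Shelter/tier2 2.
Library/tier1 (31): +25 → 105 left.
Fill Meals tier1 block (25 at 27) → 80 left.
Fill Tree Plant tier1 block (30 at 19) → 50 left.
Tree Plant/tier2 (12): +20 → 30 left.
Shelter/tier1: +30 of 35 at 11; pool empty.
Total = 31×25 + 27×25 + 19×30 + 12×20 + 11×30 = 2590.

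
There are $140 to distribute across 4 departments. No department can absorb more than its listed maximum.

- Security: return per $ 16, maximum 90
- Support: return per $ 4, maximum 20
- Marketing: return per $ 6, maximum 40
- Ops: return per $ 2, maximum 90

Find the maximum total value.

Highest return per $ first: Security 16 > Marketing 6 > Support 4 > Ops 2.
Give Security 90 to hit its cap of 90 → 50 left.
Give Marketing 40 to hit its cap of 40 → 10 left.
Only 10 left; Support takes them to reach 10.
Total = 16×90 + 4×10 + 6×40 = 1720.

1720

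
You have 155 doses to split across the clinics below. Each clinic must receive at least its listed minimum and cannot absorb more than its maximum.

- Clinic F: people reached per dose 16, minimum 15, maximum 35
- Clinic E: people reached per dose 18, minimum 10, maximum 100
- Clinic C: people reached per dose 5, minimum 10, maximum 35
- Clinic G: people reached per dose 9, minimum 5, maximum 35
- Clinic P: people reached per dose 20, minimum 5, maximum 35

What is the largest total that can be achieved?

Meeting every minimum uses 15+10+10+5+5 = 45 doses, leaving 110.
Rank by people reached per dose: Clinic P 20 > Clinic E 18 > Clinic F 16 > Clinic G 9 > Clinic C 5.
Clinic P takes 30 more to reach its cap of 35 ; 80 left.
Clinic E has room for 90 more but only 80 remain, so it gets 90.
Total = 16×15 + 18×90 + 5×10 + 9×5 + 20×35 = 2655.

2655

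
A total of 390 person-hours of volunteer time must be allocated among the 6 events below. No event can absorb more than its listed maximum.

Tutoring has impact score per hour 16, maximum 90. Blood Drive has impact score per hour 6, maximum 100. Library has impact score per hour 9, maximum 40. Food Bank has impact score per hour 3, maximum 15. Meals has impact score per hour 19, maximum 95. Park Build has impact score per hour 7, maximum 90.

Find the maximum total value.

4685

Order the events by impact score per hour: Meals 19 > Tutoring 16 > Library 9 > Park Build 7 > Blood Drive 6 > Food Bank 3.
Give Meals 95 to hit its cap of 95 ; 295 left.
Give Tutoring 90 to hit its cap of 90 ; 205 left.
Give Library 40 to hit its cap of 40 ; 165 left.
Park Build takes 90 to reach its cap of 90 ; 75 left.
Only 75 left; Blood Drive takes them to reach 75.
Total = 16×90 + 6×75 + 9×40 + 19×95 + 7×90 = 4685.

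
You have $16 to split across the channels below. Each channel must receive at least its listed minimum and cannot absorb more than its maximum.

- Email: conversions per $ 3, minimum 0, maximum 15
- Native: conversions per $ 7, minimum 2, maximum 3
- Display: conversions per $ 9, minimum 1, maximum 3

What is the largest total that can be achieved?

Meeting every minimum uses 0+2+1 = 3 $, leaving 13.
Order the channels by conversions per $: Display 9 > Native 7 > Email 3.
Display: +2 to 3 (cap) ; 11 left.
Give Native 1 more to hit its cap of 3 ; 10 left.
Email: +10 (room for 15) → 10. Pool exhausted.
Total = 3×10 + 7×3 + 9×3 = 78.

78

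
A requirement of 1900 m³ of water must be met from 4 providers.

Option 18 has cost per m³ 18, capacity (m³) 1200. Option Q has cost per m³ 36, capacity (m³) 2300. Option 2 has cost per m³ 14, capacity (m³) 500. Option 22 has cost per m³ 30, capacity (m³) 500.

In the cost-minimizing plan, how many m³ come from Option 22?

Fill from the cheapest provider first.
Take 500 from Option 2 at 14 → need 1400 more.
Option 18 at 18: take all 1200 m³ → 200 still needed.
Option 22 at 30: take 200 of its 500 → requirement met.
Option Q: unused.

200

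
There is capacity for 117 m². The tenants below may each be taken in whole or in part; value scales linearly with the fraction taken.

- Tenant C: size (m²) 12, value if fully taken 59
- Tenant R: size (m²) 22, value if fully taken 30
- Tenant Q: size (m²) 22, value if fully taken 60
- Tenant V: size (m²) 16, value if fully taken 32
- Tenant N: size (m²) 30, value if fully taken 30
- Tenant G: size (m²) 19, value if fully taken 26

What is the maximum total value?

Sort by value density: Tenant C 59/12≈4.92, Tenant Q 60/22≈2.73, Tenant V 32/16≈2, Tenant G 26/19≈1.37, Tenant R 30/22≈1.36, Tenant N 30/30≈1.
All 12 m² of Tenant C fit (value 59) → 105 remain.
All 22 m² of Tenant Q fit (value 60) → 83 remain.
Take all of Tenant V (16 m², value 32) → 67 m² left.
All 19 m² of Tenant G fit (value 26) → 48 remain.
Take all of Tenant R (22 m², value 30) → 26 m² left.
26 m² left: a 26/30 share of Tenant N gives 30×26/30 = 26.
Total value = 233.

233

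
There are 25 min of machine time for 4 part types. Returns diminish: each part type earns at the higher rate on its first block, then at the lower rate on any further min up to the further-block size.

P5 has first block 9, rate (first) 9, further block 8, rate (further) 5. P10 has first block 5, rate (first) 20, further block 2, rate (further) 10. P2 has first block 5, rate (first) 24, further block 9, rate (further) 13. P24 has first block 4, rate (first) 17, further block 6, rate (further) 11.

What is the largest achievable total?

Rank every tier by rate: P2/T1 24 > P10/T1 20 > P24/T1 17 > P2/T2 13 > P24/T2 11 > P10/T2 10 > P5/T1 9 > P5/T2 5.
P2 T1 at 24: fill all 5 ; 20 left.
Fill P10 T1 block (5 at 20) ; 15 left.
P24 T1 at 17: fill all 4 ; 11 left.
Fill P2 T2 block (9 at 13) ; 2 left.
2 remain; put them into P24 T2 at 11.
Total = 24×5 + 20×5 + 17×4 + 13×9 + 11×2 = 427.

427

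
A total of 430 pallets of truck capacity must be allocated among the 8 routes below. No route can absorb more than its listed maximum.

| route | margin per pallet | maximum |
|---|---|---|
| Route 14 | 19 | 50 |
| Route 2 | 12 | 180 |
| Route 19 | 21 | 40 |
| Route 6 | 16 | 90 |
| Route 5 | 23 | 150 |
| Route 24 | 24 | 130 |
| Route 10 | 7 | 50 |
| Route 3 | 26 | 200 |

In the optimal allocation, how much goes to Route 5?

Rank by margin per pallet: Route 3 26 > Route 24 24 > Route 5 23 > Route 19 21 > Route 14 19 > Route 6 16 > Route 2 12 > Route 10 7.
Route 3: +200 to 200 (cap) — 230 left.
Route 24 takes 130 to reach its cap of 130 — 100 left.
Route 5 has room for 150 but only 100 remain, so it gets 100.

100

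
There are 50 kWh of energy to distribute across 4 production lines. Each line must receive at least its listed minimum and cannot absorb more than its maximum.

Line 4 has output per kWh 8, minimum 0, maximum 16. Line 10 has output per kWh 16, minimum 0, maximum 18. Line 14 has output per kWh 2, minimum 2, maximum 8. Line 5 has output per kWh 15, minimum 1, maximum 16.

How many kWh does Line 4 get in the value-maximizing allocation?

14

Meeting every minimum uses 0+0+2+1 = 3 kWh, leaving 47.
Highest output per kWh first: Line 10 16 > Line 5 15 > Line 4 8 > Line 14 2.
Give Line 10 18 more to hit its cap of 18 ; 29 left.
Line 5: +15 to 16 (cap) ; 14 left.
Line 4 has room for 16 more but only 14 remain, so it gets 14.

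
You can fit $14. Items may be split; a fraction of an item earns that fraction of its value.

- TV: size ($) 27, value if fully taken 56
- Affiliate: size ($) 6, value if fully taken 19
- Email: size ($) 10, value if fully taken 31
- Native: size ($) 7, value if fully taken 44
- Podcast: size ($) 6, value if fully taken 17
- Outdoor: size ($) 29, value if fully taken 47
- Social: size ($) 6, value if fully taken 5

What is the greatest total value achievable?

66.1

Best value per unit of size first: Native 44/7≈6.29, Affiliate 19/6≈3.17, Email 31/10≈3.1, Podcast 17/6≈2.83, TV 56/27≈2.07, Outdoor 47/29≈1.62, Social 5/6≈0.833.
All 7 $ of Native fit (value 44) → 7 remain.
All 6 $ of Affiliate fit (value 19) → 1 remain.
1 $ left: a 1/10 share of Email gives 31×1/10 = 3.1.
Total value = 66.1.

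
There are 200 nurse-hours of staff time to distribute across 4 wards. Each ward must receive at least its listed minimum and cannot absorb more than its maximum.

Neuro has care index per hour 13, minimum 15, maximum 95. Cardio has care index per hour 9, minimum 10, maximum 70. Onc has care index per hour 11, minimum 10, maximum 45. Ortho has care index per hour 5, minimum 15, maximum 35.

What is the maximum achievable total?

2210

Meeting every minimum uses 15+10+10+15 = 50 nurse-hours, leaving 150.
Order the wards by care index per hour: Neuro 13 > Onc 11 > Cardio 9 > Ortho 5.
Neuro: +80 to 95 (cap) — 70 left.
Give Onc 35 more to hit its cap of 45 — 35 left.
Cardio: +35 (room for 60) → 45. Pool exhausted.
Total = 13×95 + 9×45 + 11×45 + 5×15 = 2210.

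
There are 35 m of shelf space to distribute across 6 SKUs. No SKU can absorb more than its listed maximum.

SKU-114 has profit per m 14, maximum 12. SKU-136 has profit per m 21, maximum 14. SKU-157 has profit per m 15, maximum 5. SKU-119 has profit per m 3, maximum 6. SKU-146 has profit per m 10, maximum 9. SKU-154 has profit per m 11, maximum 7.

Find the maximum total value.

Order the SKUs by profit per m: SKU-136 21 > SKU-157 15 > SKU-114 14 > SKU-154 11 > SKU-146 10 > SKU-119 3.
SKU-136 takes 14 to reach its cap of 14 — 21 left.
SKU-157 takes 5 to reach its cap of 5 — 16 left.
SKU-114: +12 to 12 (cap) — 4 left.
SKU-154 has room for 7 but only 4 remain, so it gets 4.
Total = 14×12 + 21×14 + 15×5 + 11×4 = 581.

581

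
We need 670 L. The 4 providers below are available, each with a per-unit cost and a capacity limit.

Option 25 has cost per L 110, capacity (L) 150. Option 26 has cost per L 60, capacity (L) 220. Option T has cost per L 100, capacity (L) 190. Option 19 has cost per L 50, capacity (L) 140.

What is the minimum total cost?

Use providers in increasing cost order.
Take 140 from Option 19 at 50 → need 530 more.
Option 26 at 60: take all 220 L → 310 still needed.
Option T at 100: take all 190 L → 120 still needed.
Take 120 from Option 25 at 110 to finish.
Cost = 140×50 + 220×60 + 190×100 + 120×110 = 52400.

52400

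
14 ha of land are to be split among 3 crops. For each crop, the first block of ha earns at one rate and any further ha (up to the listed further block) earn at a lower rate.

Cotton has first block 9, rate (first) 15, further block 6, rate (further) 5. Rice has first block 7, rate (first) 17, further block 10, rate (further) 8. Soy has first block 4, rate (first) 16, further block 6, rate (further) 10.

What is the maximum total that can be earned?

228

Rank every tier by rate: Rice/T1 17 > Soy/T1 16 > Cotton/T1 15 > Soy/T2 10 > Rice/T2 8 > Cotton/T2 5.
Rice T1 at 17: fill all 7 → 7 left.
Soy T1 at 16: fill all 4 → 3 left.
3 remain; put them into Cotton T1 at 15.
Total = 17×7 + 16×4 + 15×3 = 228.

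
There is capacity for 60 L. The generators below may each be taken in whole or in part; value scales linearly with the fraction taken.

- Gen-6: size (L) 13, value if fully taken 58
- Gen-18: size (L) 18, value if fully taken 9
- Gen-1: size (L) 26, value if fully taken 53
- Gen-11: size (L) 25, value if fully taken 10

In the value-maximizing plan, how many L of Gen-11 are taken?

Sort by value density: Gen-6 58/13≈4.46, Gen-1 53/26≈2.04, Gen-18 9/18≈0.5, Gen-11 10/25≈0.4.
All 13 L of Gen-6 fit (value 58) — 47 remain.
Take all of Gen-1 (26 L, value 53) — 21 L left.
Take all of Gen-18 (18 L, value 9) — 3 L left.
Only 3 L remain; take 3/25 of Gen-11 for value 10×3/25 = 1.2.

3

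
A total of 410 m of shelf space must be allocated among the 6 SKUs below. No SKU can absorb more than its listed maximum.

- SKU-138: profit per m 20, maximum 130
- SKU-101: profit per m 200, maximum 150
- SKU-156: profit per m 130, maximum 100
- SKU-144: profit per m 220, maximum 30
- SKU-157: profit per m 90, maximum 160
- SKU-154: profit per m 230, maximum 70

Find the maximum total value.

71100

Highest profit per m first: SKU-154 230 > SKU-144 220 > SKU-101 200 > SKU-156 130 > SKU-157 90 > SKU-138 20.
Give SKU-154 70 to hit its cap of 70 → 340 left.
Give SKU-144 30 to hit its cap of 30 → 310 left.
Give SKU-101 150 to hit its cap of 150 → 160 left.
SKU-156: +100 to 100 (cap) → 60 left.
Only 60 left; SKU-157 takes them to reach 60.
Total = 200×150 + 130×100 + 220×30 + 90×60 + 230×70 = 71100.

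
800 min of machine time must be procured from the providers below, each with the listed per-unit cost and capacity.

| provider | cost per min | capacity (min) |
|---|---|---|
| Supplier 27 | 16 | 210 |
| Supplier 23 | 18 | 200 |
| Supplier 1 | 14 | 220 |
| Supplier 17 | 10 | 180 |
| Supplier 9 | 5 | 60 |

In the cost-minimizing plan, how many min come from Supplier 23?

130

Fill from the cheapest provider first.
Supplier 9 (5): use full 60 — 740 min to go.
Supplier 17 at 10: take all 180 min — 560 still needed.
Supplier 1 at 14: take all 220 min — 340 still needed.
Supplier 27 (16): use full 210 — 130 min to go.
Supplier 23 at 18: take 130 of its 200 — requirement met.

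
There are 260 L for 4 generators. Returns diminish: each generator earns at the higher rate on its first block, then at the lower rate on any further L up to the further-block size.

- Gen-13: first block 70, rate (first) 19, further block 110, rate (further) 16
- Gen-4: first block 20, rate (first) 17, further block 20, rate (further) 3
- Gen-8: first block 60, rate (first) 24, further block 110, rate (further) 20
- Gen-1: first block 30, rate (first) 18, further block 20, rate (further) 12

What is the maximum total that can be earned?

Treat each block as its own option and order by rate: Gen-8/T1 24 > Gen-8/T2 20 > Gen-13/T1 19 > Gen-1/T1 18 > Gen-4/T1 17 > Gen-13/T2 16 > Gen-1/T2 12 > Gen-4/T2 3.
Gen-8/T1 (24): +60 → 200 left.
Gen-8/T2 (20): +110 → 90 left.
Gen-13 T1 at 19: fill all 70 → 20 left.
20 remain; put them into Gen-1 T1 at 18.
Total = 24×60 + 20×110 + 19×70 + 18×20 = 5330.

5330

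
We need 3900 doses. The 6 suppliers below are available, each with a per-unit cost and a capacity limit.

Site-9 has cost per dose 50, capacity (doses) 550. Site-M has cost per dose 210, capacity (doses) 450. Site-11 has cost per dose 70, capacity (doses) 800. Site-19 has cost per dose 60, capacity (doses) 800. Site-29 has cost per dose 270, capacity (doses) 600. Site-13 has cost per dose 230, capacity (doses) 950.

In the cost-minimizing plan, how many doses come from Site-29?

Cheapest first:
Site-9 (50): use full 550 — 3350 doses to go.
Take 800 from Site-19 at 60 — need 2550 more.
Site-11 (70): use full 800 — 1750 doses to go.
Site-M at 210: take all 450 doses — 1300 still needed.
Site-13 (230): use full 950 — 350 doses to go.
Site-29 (270): take the remaining 350 — done.

350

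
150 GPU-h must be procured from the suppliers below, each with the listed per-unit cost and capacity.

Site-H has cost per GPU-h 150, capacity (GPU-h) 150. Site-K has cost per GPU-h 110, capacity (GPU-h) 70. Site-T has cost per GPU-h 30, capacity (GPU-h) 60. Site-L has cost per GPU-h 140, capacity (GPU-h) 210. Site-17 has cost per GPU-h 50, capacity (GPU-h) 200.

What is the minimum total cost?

6300

Fill from the cheapest supplier first.
Take 60 from Site-T at 30 → need 90 more.
Take 90 from Site-17 at 50 to finish.
Site-K, Site-L, Site-H: unused.
Cost = 60×30 + 90×50 = 6300.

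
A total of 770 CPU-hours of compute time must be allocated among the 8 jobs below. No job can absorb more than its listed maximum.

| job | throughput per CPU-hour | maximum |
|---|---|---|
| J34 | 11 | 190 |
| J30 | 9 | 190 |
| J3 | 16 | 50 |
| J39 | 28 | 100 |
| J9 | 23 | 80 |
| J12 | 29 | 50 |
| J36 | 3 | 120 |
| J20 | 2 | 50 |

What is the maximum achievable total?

11020

Rank by throughput per CPU-hour: J12 29 > J39 28 > J9 23 > J3 16 > J34 11 > J30 9 > J36 3 > J20 2.
Give J12 50 to hit its cap of 50 ; 720 left.
Give J39 100 to hit its cap of 100 ; 620 left.
Give J9 80 to hit its cap of 80 ; 540 left.
Give J3 50 to hit its cap of 50 ; 490 left.
J34: +190 to 190 (cap) ; 300 left.
J30: +190 to 190 (cap) ; 110 left.
Only 110 left; J36 takes them to reach 110.
Total = 11×190 + 9×190 + 16×50 + 28×100 + 23×80 + 29×50 + 3×110 = 11020.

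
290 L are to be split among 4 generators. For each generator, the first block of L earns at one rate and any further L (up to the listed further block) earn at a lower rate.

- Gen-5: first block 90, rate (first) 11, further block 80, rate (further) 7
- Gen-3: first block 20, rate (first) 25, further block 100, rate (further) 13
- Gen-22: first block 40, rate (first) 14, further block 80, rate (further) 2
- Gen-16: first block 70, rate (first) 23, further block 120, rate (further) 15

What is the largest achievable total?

Treat each block as its own option and order by rate: Gen-3/first 25 > Gen-16/first 23 > Gen-16/second 15 > Gen-22/first 14 > Gen-3/second 13 > Gen-5/first 11 > Gen-5/second 7 > Gen-22/second 2.
Gen-3/first (25): +20 → 270 left.
Gen-16 first at 23: fill all 70 → 200 left.
Fill Gen-16 second block (120 at 15) → 80 left.
Gen-22 first at 14: fill all 40 → 40 left.
40 remain; put them into Gen-3 second at 13.
Total = 25×20 + 23×70 + 15×120 + 14×40 + 13×40 = 4990.

4990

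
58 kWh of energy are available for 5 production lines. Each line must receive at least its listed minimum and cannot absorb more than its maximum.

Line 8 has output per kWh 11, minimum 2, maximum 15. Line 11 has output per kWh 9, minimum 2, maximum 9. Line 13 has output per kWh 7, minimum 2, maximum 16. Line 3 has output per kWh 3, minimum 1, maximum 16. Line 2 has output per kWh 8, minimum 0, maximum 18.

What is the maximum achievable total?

498

Meeting every minimum uses 2+2+2+1+0 = 7 kWh, leaving 51.
Highest output per kWh first: Line 8 11 > Line 11 9 > Line 2 8 > Line 13 7 > Line 3 3.
Line 8: +13 to 15 (cap) — 38 left.
Line 11: +7 to 9 (cap) — 31 left.
Line 2 takes 18 more to reach its cap of 18 — 13 left.
Only 13 left; Line 13 takes them to reach 15.
Total = 11×15 + 9×9 + 7×15 + 3×1 + 8×18 = 498.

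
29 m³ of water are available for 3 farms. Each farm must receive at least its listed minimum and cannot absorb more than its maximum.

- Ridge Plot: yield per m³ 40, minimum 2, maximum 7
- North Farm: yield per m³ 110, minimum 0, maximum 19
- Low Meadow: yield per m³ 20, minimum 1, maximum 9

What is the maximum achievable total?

Meeting every minimum uses 2+0+1 = 3 m³, leaving 26.
Rank by yield per m³: North Farm 110 > Ridge Plot 40 > Low Meadow 20.
North Farm: +19 to 19 (cap) → 7 left.
Ridge Plot takes 5 more to reach its cap of 7 → 2 left.
Low Meadow has room for 8 more but only 2 remain, so it gets 3.
Total = 40×7 + 110×19 + 20×3 = 2430.

2430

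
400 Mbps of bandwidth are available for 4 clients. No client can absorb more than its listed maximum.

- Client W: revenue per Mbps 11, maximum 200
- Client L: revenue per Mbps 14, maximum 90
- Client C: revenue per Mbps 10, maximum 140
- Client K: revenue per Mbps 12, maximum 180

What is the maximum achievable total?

4850

Highest revenue per Mbps first: Client L 14 > Client K 12 > Client W 11 > Client C 10.
Client L takes 90 to reach its cap of 90 → 310 left.
Give Client K 180 to hit its cap of 180 → 130 left.
Only 130 left; Client W takes them to reach 130.
Total = 11×130 + 14×90 + 12×180 = 4850.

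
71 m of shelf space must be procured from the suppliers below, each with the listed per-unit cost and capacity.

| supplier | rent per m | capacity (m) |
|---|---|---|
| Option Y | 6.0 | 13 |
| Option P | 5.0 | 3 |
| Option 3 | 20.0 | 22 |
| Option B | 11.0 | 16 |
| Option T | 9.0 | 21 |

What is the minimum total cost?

818

Use suppliers in increasing cost order.
Option P at 5.0: take all 3 m → 68 still needed.
Option Y at 6.0: take all 13 m → 55 still needed.
Option T (9.0): use full 21 → 34 m to go.
Option B (11.0): use full 16 → 18 m to go.
Take 18 from Option 3 at 20.0 to finish.
Cost = 3×5.0 + 13×6.0 + 21×9.0 + 16×11.0 + 18×20.0 = 818.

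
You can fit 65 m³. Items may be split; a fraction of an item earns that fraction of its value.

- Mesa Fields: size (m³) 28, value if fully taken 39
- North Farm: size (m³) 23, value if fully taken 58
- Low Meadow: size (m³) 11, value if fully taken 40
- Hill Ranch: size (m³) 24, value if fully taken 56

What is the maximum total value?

163.75

Sort by value density: Low Meadow 40/11≈3.64, North Farm 58/23≈2.52, Hill Ranch 56/24≈2.33, Mesa Fields 39/28≈1.39.
Take all of Low Meadow (11 m³, value 40) — 54 m³ left.
All 23 m³ of North Farm fit (value 58) — 31 remain.
Take all of Hill Ranch (24 m³, value 56) — 7 m³ left.
Only 7 m³ remain; take 7/28 of Mesa Fields for value 39×7/28 = 9.75.
Total value = 163.75.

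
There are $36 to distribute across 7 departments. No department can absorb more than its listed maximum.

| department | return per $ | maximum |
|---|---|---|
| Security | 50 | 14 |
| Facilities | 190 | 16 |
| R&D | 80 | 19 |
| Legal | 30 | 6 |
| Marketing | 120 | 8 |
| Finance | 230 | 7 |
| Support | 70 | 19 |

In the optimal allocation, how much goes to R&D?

5

Rank by return per $: Finance 230 > Facilities 190 > Marketing 120 > R&D 80 > Support 70 > Security 50 > Legal 30.
Finance: +7 to 7 (cap) — 29 left.
Facilities: +16 to 16 (cap) — 13 left.
Marketing: +8 to 8 (cap) — 5 left.
R&D: +5 (room for 19) → 5. Pool exhausted.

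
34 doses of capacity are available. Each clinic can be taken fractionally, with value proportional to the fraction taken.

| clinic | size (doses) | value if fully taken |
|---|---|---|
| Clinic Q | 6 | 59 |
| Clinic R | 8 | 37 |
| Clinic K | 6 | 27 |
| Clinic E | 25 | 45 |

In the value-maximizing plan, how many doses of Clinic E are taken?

14

Rank by value-to-size ratio: Clinic Q 59/6≈9.83, Clinic R 37/8≈4.62, Clinic K 27/6≈4.5, Clinic E 45/25≈1.8.
Clinic Q: take in full, 6 doses for value 59 → 28 left.
All 8 doses of Clinic R fit (value 37) → 20 remain.
Clinic K: take in full, 6 doses for value 27 → 14 left.
Only 14 doses remain; take 14/25 of Clinic E for value 45×14/25 = 25.2.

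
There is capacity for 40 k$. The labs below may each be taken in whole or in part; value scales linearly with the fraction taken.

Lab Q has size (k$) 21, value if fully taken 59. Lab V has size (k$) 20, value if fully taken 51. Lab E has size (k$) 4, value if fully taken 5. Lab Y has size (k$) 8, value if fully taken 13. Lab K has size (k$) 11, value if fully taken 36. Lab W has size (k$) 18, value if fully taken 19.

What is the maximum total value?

115.4

Best value per unit of size first: Lab K 36/11≈3.27, Lab Q 59/21≈2.81, Lab V 51/20≈2.55, Lab Y 13/8≈1.62, Lab E 5/4≈1.25, Lab W 19/18≈1.06.
All 11 k$ of Lab K fit (value 36) ; 29 remain.
Take all of Lab Q (21 k$, value 59) ; 8 k$ left.
Only 8 k$ remain; take 8/20 of Lab V for value 51×8/20 = 20.4.
Total value = 115.4.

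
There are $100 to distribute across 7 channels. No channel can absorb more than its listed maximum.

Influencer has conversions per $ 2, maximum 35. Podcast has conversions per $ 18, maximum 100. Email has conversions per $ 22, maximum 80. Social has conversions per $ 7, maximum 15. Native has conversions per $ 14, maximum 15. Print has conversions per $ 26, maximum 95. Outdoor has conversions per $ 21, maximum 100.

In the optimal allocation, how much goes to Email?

5

Order the channels by conversions per $: Print 26 > Email 22 > Outdoor 21 > Podcast 18 > Native 14 > Social 7 > Influencer 2.
Print takes 95 to reach its cap of 95 → 5 left.
Email has room for 80 but only 5 remain, so it gets 5.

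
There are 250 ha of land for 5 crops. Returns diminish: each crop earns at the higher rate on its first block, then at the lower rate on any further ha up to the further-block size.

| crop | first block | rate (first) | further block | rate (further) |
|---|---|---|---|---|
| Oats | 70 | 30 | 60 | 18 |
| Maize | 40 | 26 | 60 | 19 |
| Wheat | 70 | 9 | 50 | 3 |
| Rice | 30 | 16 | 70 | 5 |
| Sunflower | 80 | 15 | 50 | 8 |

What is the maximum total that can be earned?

5680

Treat each block as its own option and order by rate: Oats/tier1 30 > Maize/tier1 26 > Maize/tier2 19 > Oats/tier2 18 > Rice/tier1 16 > Sunflower/tier1 15 > Wheat/tier1 9 > Sunflower/tier2 8 > Rice/tier2 5 > Wheat/tier2 3.
Fill Oats tier1 block (70 at 30) → 180 left.
Maize/tier1 (26): +40 → 140 left.
Maize tier2 at 19: fill all 60 → 80 left.
Oats/tier2 (18): +60 → 20 left.
Rice tier1 at 16: only 20 left, fill 20.
Total = 30×70 + 26×40 + 19×60 + 18×60 + 16×20 = 5680.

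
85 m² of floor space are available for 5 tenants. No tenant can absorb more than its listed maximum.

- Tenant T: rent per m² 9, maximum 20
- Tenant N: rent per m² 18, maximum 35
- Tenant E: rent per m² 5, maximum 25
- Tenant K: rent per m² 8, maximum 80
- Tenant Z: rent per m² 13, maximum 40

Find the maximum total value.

Highest rent per m² first: Tenant N 18 > Tenant Z 13 > Tenant T 9 > Tenant K 8 > Tenant E 5.
Tenant N: +35 to 35 (cap) → 50 left.
Tenant Z: +40 to 40 (cap) → 10 left.
Only 10 left; Tenant T takes them to reach 10.
Total = 9×10 + 18×35 + 13×40 = 1240.

1240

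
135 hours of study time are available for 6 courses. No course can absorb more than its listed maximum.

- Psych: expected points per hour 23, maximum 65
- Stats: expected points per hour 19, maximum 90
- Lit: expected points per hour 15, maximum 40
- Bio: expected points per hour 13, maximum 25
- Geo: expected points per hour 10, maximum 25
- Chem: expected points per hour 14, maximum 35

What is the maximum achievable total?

Order the courses by expected points per hour: Psych 23 > Stats 19 > Lit 15 > Chem 14 > Bio 13 > Geo 10.
Psych takes 65 to reach its cap of 65 — 70 left.
Stats has room for 90 but only 70 remain, so it gets 70.
Total = 23×65 + 19×70 = 2825.

2825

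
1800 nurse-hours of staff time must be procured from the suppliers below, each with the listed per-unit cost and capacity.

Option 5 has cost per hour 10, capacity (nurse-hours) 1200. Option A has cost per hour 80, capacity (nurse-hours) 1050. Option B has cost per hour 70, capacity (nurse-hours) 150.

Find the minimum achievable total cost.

Use suppliers in increasing cost order.
Option 5 at 10: take all 1200 nurse-hours ; 600 still needed.
Option B at 70: take all 150 nurse-hours ; 450 still needed.
Take 450 from Option A at 80 to finish.
Cost = 1200×10 + 150×70 + 450×80 = 58500.

58500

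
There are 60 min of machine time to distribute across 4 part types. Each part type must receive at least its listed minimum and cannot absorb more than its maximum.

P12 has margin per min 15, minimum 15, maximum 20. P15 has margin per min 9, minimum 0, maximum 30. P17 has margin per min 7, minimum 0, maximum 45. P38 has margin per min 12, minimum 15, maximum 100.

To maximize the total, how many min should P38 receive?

Meeting every minimum uses 15+0+0+15 = 30 min, leaving 30.
Order the part types by margin per min: P12 15 > P38 12 > P15 9 > P17 7.
P12: +5 to 20 (cap) → 25 left.
Only 25 left; P38 takes them to reach 40.

40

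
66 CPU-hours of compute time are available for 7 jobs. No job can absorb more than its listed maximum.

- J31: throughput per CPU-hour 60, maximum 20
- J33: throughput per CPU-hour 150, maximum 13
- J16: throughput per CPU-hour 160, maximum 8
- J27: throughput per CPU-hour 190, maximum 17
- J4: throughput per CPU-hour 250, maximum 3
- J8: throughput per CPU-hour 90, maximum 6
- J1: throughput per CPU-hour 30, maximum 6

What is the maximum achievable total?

8890

Order the jobs by throughput per CPU-hour: J4 250 > J27 190 > J16 160 > J33 150 > J8 90 > J31 60 > J1 30.
J4: +3 to 3 (cap) → 63 left.
Give J27 17 to hit its cap of 17 → 46 left.
Give J16 8 to hit its cap of 8 → 38 left.
J33: +13 to 13 (cap) → 25 left.
J8: +6 to 6 (cap) → 19 left.
Only 19 left; J31 takes them to reach 19.
Total = 60×19 + 150×13 + 160×8 + 190×17 + 250×3 + 90×6 = 8890.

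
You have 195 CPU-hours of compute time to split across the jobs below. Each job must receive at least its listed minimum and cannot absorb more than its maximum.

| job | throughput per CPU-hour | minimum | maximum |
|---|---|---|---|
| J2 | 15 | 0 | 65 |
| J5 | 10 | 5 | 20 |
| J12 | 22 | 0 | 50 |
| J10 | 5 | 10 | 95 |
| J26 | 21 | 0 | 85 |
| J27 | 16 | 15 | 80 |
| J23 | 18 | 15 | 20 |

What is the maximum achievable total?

Meeting every minimum uses 0+5+0+10+0+15+15 = 45 CPU-hours, leaving 150.
Order the jobs by throughput per CPU-hour: J12 22 > J26 21 > J23 18 > J27 16 > J2 15 > J5 10 > J10 5.
Give J12 50 more to hit its cap of 50 → 100 left.
Give J26 85 more to hit its cap of 85 → 15 left.
J23: +5 to 20 (cap) → 10 left.
J27: +10 (room for 65) → 25. Pool exhausted.
Total = 10×5 + 22×50 + 5×10 + 21×85 + 16×25 + 18×20 = 3745.

3745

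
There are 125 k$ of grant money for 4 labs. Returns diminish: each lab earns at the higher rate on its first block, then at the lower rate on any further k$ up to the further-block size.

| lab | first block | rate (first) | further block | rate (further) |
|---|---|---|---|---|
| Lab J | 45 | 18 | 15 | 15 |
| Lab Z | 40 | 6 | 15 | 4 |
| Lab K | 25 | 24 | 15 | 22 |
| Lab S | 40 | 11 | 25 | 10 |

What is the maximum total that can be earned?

2240

Treat each block as its own option and order by rate: Lab K/T1 24 > Lab K/T2 22 > Lab J/T1 18 > Lab J/T2 15 > Lab S/T1 11 > Lab S/T2 10 > Lab Z/T1 6 > Lab Z/T2 4.
Fill Lab K T1 block (25 at 24) — 100 left.
Lab K/T2 (22): +15 — 85 left.
Fill Lab J T1 block (45 at 18) — 40 left.
Lab J T2 at 15: fill all 15 — 25 left.
Lab S/T1: +25 of 40 at 11; pool empty.
Total = 24×25 + 22×15 + 18×45 + 15×15 + 11×25 = 2240.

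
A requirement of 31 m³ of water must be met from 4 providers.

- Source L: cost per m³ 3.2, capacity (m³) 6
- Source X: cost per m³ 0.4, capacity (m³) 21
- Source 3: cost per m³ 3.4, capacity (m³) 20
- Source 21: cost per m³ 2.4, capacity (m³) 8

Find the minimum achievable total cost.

34

Use providers in increasing cost order.
Source X (0.4): use full 21 ; 10 m³ to go.
Source 21 (2.4): use full 8 ; 2 m³ to go.
Take 2 from Source L at 3.2 to finish.
Source 3: unused.
Cost = 21×0.4 + 8×2.4 + 2×3.2 = 34.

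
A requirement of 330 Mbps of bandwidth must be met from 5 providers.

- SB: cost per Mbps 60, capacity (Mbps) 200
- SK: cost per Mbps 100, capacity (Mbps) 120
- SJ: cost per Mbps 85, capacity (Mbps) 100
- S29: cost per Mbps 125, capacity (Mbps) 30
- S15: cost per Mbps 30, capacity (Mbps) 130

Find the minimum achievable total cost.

Fill from the cheapest provider first.
Take 130 from S15 at 30 → need 200 more.
SB at 60: take all 200 Mbps → 0 still needed.
SJ, SK, S29: unused.
Cost = 130×30 + 200×60 = 15900.

15900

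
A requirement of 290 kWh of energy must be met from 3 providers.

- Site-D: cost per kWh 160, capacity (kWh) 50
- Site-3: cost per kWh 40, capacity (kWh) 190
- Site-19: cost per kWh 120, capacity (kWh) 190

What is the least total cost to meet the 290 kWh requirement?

Fill from the cheapest provider first.
Site-3 at 40: take all 190 kWh — 100 still needed.
Site-19 at 120: take 100 of its 190 — requirement met.
Site-D: unused.
Cost = 190×40 + 100×120 = 19600.

19600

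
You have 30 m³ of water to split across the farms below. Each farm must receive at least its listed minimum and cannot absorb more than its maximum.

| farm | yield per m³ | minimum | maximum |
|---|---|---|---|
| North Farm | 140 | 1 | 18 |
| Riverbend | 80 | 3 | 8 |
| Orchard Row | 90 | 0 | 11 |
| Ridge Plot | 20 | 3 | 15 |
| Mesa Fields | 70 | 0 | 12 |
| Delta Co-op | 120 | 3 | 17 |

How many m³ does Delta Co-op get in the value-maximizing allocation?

6

Meeting every minimum uses 1+3+0+3+0+3 = 10 m³, leaving 20.
Order the farms by yield per m³: North Farm 140 > Delta Co-op 120 > Orchard Row 90 > Riverbend 80 > Mesa Fields 70 > Ridge Plot 20.
North Farm: +17 to 18 (cap) — 3 left.
Delta Co-op: +3 (room for 14) → 6. Pool exhausted.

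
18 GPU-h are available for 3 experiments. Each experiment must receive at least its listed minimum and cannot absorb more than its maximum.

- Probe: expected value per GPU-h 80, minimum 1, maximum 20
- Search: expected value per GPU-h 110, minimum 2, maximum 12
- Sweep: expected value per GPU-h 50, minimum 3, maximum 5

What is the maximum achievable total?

Meeting every minimum uses 1+2+3 = 6 GPU-h, leaving 12.
Order the experiments by expected value per GPU-h: Search 110 > Probe 80 > Sweep 50.
Give Search 10 more to hit its cap of 12 → 2 left.
Probe: +2 (room for 19) → 3. Pool exhausted.
Total = 80×3 + 110×12 + 50×3 = 1710.

1710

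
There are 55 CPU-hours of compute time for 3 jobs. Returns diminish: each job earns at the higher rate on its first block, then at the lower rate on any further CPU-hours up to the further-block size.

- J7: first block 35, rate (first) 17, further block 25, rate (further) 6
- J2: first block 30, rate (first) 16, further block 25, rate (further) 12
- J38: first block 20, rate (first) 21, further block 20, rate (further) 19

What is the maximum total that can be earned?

1055

Rank every tier by rate: J38/tier1 21 > J38/tier2 19 > J7/tier1 17 > J2/tier1 16 > J2/tier2 12 > J7/tier2 6.
J38/tier1 (21): +20 — 35 left.
Fill J38 tier2 block (20 at 19) — 15 left.
15 remain; put them into J7 tier1 at 17.
Total = 21×20 + 19×20 + 17×15 = 1055.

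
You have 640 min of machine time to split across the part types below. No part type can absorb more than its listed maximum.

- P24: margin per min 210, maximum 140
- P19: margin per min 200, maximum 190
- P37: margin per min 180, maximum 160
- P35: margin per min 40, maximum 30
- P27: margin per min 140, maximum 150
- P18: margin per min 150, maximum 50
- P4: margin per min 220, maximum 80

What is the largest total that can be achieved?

124100

Rank by margin per min: P4 220 > P24 210 > P19 200 > P37 180 > P18 150 > P27 140 > P35 40.
P4 takes 80 to reach its cap of 80 ; 560 left.
P24: +140 to 140 (cap) ; 420 left.
P19: +190 to 190 (cap) ; 230 left.
P37 takes 160 to reach its cap of 160 ; 70 left.
P18: +50 to 50 (cap) ; 20 left.
Only 20 left; P27 takes them to reach 20.
Total = 210×140 + 200×190 + 180×160 + 140×20 + 150×50 + 220×80 = 124100.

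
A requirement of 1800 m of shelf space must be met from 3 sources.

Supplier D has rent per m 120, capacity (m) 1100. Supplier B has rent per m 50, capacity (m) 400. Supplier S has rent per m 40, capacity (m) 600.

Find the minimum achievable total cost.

Cheapest first:
Take 600 from Supplier S at 40 — need 1200 more.
Take 400 from Supplier B at 50 — need 800 more.
Supplier D at 120: take 800 of its 1100 — requirement met.
Cost = 600×40 + 400×50 + 800×120 = 140000.

140000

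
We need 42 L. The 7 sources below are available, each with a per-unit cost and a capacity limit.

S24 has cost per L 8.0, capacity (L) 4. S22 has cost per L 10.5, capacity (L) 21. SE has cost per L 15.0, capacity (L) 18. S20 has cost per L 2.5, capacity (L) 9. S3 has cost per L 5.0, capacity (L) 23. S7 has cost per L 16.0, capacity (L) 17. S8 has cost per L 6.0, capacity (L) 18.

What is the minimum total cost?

Cheapest first:
Take 9 from S20 at 2.5 ; need 33 more.
S3 at 5.0: take all 23 L ; 10 still needed.
Take 10 from S8 at 6.0 to finish.
S24, S22, SE, S7: unused.
Cost = 9×2.5 + 23×5.0 + 10×6.0 = 197.5.

197.5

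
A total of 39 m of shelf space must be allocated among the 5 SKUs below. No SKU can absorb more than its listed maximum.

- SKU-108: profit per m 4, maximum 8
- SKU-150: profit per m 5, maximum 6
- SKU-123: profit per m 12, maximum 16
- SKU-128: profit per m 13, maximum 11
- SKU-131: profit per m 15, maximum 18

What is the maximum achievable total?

Highest profit per m first: SKU-131 15 > SKU-128 13 > SKU-123 12 > SKU-150 5 > SKU-108 4.
Give SKU-131 18 to hit its cap of 18 → 21 left.
SKU-128: +11 to 11 (cap) → 10 left.
Only 10 left; SKU-123 takes them to reach 10.
Total = 12×10 + 13×11 + 15×18 = 533.

533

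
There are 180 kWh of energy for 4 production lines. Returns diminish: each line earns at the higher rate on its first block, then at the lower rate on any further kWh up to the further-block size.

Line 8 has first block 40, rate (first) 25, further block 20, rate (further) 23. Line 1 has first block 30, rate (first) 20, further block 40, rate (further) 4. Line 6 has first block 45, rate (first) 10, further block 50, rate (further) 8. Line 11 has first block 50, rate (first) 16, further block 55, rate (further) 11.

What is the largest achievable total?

Rank every tier by rate: Line 8/first 25 > Line 8/second 23 > Line 1/first 20 > Line 11/first 16 > Line 11/second 11 > Line 6/first 10 > Line 6/second 8 > Line 1/second 4.
Line 8/first (25): +40 ; 140 left.
Line 8/second (23): +20 ; 120 left.
Fill Line 1 first block (30 at 20) ; 90 left.
Line 11 first at 16: fill all 50 ; 40 left.
Line 11 second at 11: only 40 left, fill 40.
Total = 25×40 + 23×20 + 20×30 + 16×50 + 11×40 = 3300.

3300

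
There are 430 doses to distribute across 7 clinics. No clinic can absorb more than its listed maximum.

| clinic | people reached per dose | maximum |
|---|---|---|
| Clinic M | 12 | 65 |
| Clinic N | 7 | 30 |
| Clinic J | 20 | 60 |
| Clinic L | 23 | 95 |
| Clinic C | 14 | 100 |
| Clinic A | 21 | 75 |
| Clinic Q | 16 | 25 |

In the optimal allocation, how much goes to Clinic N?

10

Order the clinics by people reached per dose: Clinic L 23 > Clinic A 21 > Clinic J 20 > Clinic Q 16 > Clinic C 14 > Clinic M 12 > Clinic N 7.
Give Clinic L 95 to hit its cap of 95 — 335 left.
Clinic A takes 75 to reach its cap of 75 — 260 left.
Clinic J: +60 to 60 (cap) — 200 left.
Clinic Q: +25 to 25 (cap) — 175 left.
Clinic C takes 100 to reach its cap of 100 — 75 left.
Clinic M takes 65 to reach its cap of 65 — 10 left.
Only 10 left; Clinic N takes them to reach 10.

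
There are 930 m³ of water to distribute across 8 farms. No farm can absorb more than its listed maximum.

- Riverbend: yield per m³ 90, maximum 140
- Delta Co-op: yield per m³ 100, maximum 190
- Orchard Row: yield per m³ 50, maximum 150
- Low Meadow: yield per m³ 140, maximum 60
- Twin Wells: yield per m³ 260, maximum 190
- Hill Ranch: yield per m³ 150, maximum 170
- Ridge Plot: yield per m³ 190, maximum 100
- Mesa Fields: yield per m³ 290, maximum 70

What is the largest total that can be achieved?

154700

Rank by yield per m³: Mesa Fields 290 > Twin Wells 260 > Ridge Plot 190 > Hill Ranch 150 > Low Meadow 140 > Delta Co-op 100 > Riverbend 90 > Orchard Row 50.
Mesa Fields: +70 to 70 (cap) → 860 left.
Twin Wells takes 190 to reach its cap of 190 → 670 left.
Ridge Plot takes 100 to reach its cap of 100 → 570 left.
Hill Ranch takes 170 to reach its cap of 170 → 400 left.
Low Meadow takes 60 to reach its cap of 60 → 340 left.
Delta Co-op: +190 to 190 (cap) → 150 left.
Riverbend takes 140 to reach its cap of 140 → 10 left.
Only 10 left; Orchard Row takes them to reach 10.
Total = 90×140 + 100×190 + 50×10 + 140×60 + 260×190 + 150×170 + 190×100 + 290×70 = 154700.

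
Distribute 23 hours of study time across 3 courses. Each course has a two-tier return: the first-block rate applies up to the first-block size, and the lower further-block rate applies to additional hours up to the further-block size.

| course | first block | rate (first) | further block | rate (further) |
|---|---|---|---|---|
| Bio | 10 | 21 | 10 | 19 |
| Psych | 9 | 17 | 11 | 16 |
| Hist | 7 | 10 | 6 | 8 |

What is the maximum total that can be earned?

Treat each block as its own option and order by rate: Bio/T1 21 > Bio/T2 19 > Psych/T1 17 > Psych/T2 16 > Hist/T1 10 > Hist/T2 8.
Bio/T1 (21): +10 → 13 left.
Bio/T2 (19): +10 → 3 left.
Psych/T1: +3 of 9 at 17; pool empty.
Total = 21×10 + 19×10 + 17×3 = 451.

451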